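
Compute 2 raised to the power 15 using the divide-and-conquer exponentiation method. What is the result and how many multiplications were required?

Computing 2^15 by squaring (build up from 2^1; each line after the first costs one multiplication):

2^1 = 2
2^2 = (2^1)^2 = 2^2 = 4
2^3 = 2 * 2^2 = 2 * 4 = 8
2^6 = (2^3)^2 = 8^2 = 64
2^7 = 2 * 2^6 = 2 * 64 = 128
2^14 = (2^7)^2 = 128^2 = 16384
2^15 = 2 * 2^14 = 2 * 16384 = 32768

Result: 32768
Multiplications needed: 6 (6 lines after 2^1)

2^15 = 32768. Using exponentiation by squaring, this requires 6 multiplications. The key idea: if the exponent is even, square the half-power; if odd, multiply by the base once.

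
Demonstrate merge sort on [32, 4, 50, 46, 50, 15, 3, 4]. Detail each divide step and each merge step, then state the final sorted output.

Merge sort trace:

Split: [32, 4, 50, 46, 50, 15, 3, 4] -> [32, 4, 50, 46] and [50, 15, 3, 4]
  Split: [32, 4, 50, 46] -> [32, 4] and [50, 46]
    Split: [32, 4] -> [32] and [4]
    Merge: [32] + [4] -> [4, 32]
    Split: [50, 46] -> [50] and [46]
    Merge: [50] + [46] -> [46, 50]
  Merge: [4, 32] + [46, 50] -> [4, 32, 46, 50]
  Split: [50, 15, 3, 4] -> [50, 15] and [3, 4]
    Split: [50, 15] -> [50] and [15]
    Merge: [50] + [15] -> [15, 50]
    Split: [3, 4] -> [3] and [4]
    Merge: [3] + [4] -> [3, 4]
  Merge: [15, 50] + [3, 4] -> [3, 4, 15, 50]
Merge: [4, 32, 46, 50] + [3, 4, 15, 50] -> [3, 4, 4, 15, 32, 46, 50, 50]

Final sorted array: [3, 4, 4, 15, 32, 46, 50, 50]

The merge sort proceeds by recursively splitting the array and merging sorted halves.
After all merges, the sorted array is [3, 4, 4, 15, 32, 46, 50, 50].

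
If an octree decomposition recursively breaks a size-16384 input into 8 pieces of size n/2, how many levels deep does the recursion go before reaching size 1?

For divide and conquer with division factor 2:

Problem sizes at each level:
Level 0: 16384
Level 1: 8192
Level 2: 4096
Level 3: 2048
Level 4: 1024
Level 5: 512
Level 6: 256
Level 7: 128
Level 8: 64
Level 9: 32
Level 10: 16
Level 11: 8
Level 12: 4
Level 13: 2
Level 14: 1

The root is level 0 and the size-1 base case is level 14 (the tree spans levels 0 through 14, i.e. 15 levels counting the root), so the depth is the number of divisions: log_2(16384) = 14

The recursion tree depth is log_2(16384) = 14. At each level, the problem size is divided by 2, so it takes 14 divisions to reduce to a base case of size 1. The algorithm makes 8 recursive calls at each level.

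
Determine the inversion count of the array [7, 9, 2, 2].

Finding inversions in [7, 9, 2, 2]:

(0, 2): arr[0]=7 > arr[2]=2
(0, 3): arr[0]=7 > arr[3]=2
(1, 2): arr[1]=9 > arr[2]=2
(1, 3): arr[1]=9 > arr[3]=2

Total inversions: 4

The array has 4 inversion(s): (0,2), (0,3), (1,2), (1,3). Each pair (i,j) satisfies i < j and arr[i] > arr[j].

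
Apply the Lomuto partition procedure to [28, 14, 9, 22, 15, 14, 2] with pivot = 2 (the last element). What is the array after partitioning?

Lomuto partition with pivot = 2:

Initial array: [28, 14, 9, 22, 15, 14, 2]

arr[0]=28 > 2: no swap
arr[1]=14 > 2: no swap
arr[2]=9 > 2: no swap
arr[3]=22 > 2: no swap
arr[4]=15 > 2: no swap
arr[5]=14 > 2: no swap

Place pivot at position 0: [2, 14, 9, 22, 15, 14, 28]
Pivot position: 0

After partitioning with pivot 2, the array becomes [2, 14, 9, 22, 15, 14, 28]. The pivot is placed at index 0. All elements to the left of the pivot are <= 2, and all elements to the right are > 2.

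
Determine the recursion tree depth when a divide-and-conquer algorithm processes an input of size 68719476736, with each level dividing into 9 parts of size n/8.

For divide and conquer with division factor 8:

Problem sizes at each level:
Level 0: 68719476736
Level 1: 8589934592
Level 2: 1073741824
Level 3: 134217728
Level 4: 16777216
Level 5: 2097152
Level 6: 262144
Level 7: 32768
Level 8: 4096
Level 9: 512
Level 10: 64
Level 11: 8
Level 12: 1

The root is level 0 and the size-1 base case is level 12 (the tree spans levels 0 through 12, i.e. 13 levels counting the root), so the depth is the number of divisions: log_8(68719476736) = 12

The recursion tree depth is log_8(68719476736) = 12. At each level, the problem size is divided by 8, so it takes 12 divisions to reduce to a base case of size 1. The algorithm makes 9 recursive calls at each level.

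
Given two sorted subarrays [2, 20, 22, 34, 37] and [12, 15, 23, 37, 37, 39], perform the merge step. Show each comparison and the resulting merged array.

Merging process:

Compare 2 vs 12: take 2 from left. Merged: [2]
Compare 20 vs 12: take 12 from right. Merged: [2, 12]
Compare 20 vs 15: take 15 from right. Merged: [2, 12, 15]
Compare 20 vs 23: take 20 from left. Merged: [2, 12, 15, 20]
Compare 22 vs 23: take 22 from left. Merged: [2, 12, 15, 20, 22]
Compare 34 vs 23: take 23 from right. Merged: [2, 12, 15, 20, 22, 23]
Compare 34 vs 37: take 34 from left. Merged: [2, 12, 15, 20, 22, 23, 34]
Compare 37 vs 37: take 37 from left. Merged: [2, 12, 15, 20, 22, 23, 34, 37]
Append remaining from right: [37, 37, 39]. Merged: [2, 12, 15, 20, 22, 23, 34, 37, 37, 37, 39]

Final merged array: [2, 12, 15, 20, 22, 23, 34, 37, 37, 37, 39]
Total comparisons: 8

The merged array is [2, 12, 15, 20, 22, 23, 34, 37, 37, 37, 39], requiring 8 comparisons. The merge step runs in O(n) time where n is the total number of elements.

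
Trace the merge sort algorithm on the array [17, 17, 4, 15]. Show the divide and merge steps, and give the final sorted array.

Merge sort trace:

Split: [17, 17, 4, 15] -> [17, 17] and [4, 15]
  Split: [17, 17] -> [17] and [17]
  Merge: [17] + [17] -> [17, 17]
  Split: [4, 15] -> [4] and [15]
  Merge: [4] + [15] -> [4, 15]
Merge: [17, 17] + [4, 15] -> [4, 15, 17, 17]

Final sorted array: [4, 15, 17, 17]

The merge sort proceeds by recursively splitting the array and merging sorted halves.
After all merges, the sorted array is [4, 15, 17, 17].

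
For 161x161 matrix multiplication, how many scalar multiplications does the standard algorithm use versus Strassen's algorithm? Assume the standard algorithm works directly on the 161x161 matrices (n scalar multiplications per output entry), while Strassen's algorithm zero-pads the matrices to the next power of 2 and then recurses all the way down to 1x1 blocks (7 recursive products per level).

Matrix multiplication for 161x161 matrices:

Strassen's algorithm requires power-of-2 dimensions. Pad 161x161 to 256x256 (next power of 2).

Standard algorithm: 161^3 = 4173281 multiplications
Strassen's algorithm: 7^(log2(256)) = 7^8 = 5764801 multiplications
Difference: 4173281 - 5764801 = -1591520 (Strassen uses MORE here due to padding overhead — for small or just-over-power-of-2 n, padding can outweigh the per-level savings)

Standard: 4173281 multiplications (161^3). Strassen: 5764801 multiplications (7^8, after padding to 256x256). Strassen reduces 8 recursive multiplications to 7 at each level.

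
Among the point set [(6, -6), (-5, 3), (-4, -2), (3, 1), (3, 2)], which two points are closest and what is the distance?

Computing all pairwise distances among 5 points:

d((6, -6), (-5, 3)) = 14.2127
d((6, -6), (-4, -2)) = 10.7703
d((6, -6), (3, 1)) = 7.6158
d((6, -6), (3, 2)) = 8.544
d((-5, 3), (-4, -2)) = 5.099
d((-5, 3), (3, 1)) = 8.2462
d((-5, 3), (3, 2)) = 8.0623
d((-4, -2), (3, 1)) = 7.6158
d((-4, -2), (3, 2)) = 8.0623
d((3, 1), (3, 2)) = 1.0 <-- minimum

Closest pair: (3, 1) and (3, 2) with distance 1.0

The closest pair is (3, 1) and (3, 2) with Euclidean distance 1.0. For 5 points, brute-force pairwise comparison is shown above. For large n, the divide-and-conquer algorithm (sort by x, recurse on halves, check the dividing strip) achieves O(n log n).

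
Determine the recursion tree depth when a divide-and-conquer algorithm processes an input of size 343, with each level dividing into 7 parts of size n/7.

For divide and conquer with division factor 7:

Problem sizes at each level:
Level 0: 343
Level 1: 49
Level 2: 7
Level 3: 1

The root is level 0 and the size-1 base case is level 3 (the tree spans levels 0 through 3, i.e. 4 levels counting the root), so the depth is the number of divisions: log_7(343) = 3

The recursion tree depth is log_7(343) = 3. At each level, the problem size is divided by 7, so it takes 3 divisions to reduce to a base case of size 1. The algorithm makes 7 recursive calls at each level.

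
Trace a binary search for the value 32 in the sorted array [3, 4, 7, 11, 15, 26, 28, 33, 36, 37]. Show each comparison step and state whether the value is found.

Binary search for 32 in [3, 4, 7, 11, 15, 26, 28, 33, 36, 37]:

lo=0, hi=9, mid=4, arr[mid]=15 -> 15 < 32, search right half
lo=5, hi=9, mid=7, arr[mid]=33 -> 33 > 32, search left half
lo=5, hi=6, mid=5, arr[mid]=26 -> 26 < 32, search right half
lo=6, hi=6, mid=6, arr[mid]=28 -> 28 < 32, search right half
lo=7 > hi=6, target 32 not found

Binary search determines that 32 is not in the array after 4 comparisons. The search space was exhausted without finding the target.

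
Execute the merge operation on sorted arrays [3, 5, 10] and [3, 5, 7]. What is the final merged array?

Merging process:

Compare 3 vs 3: take 3 from left. Merged: [3]
Compare 5 vs 3: take 3 from right. Merged: [3, 3]
Compare 5 vs 5: take 5 from left. Merged: [3, 3, 5]
Compare 10 vs 5: take 5 from right. Merged: [3, 3, 5, 5]
Compare 10 vs 7: take 7 from right. Merged: [3, 3, 5, 5, 7]
Append remaining from left: [10]. Merged: [3, 3, 5, 5, 7, 10]

Final merged array: [3, 3, 5, 5, 7, 10]
Total comparisons: 5

The merged array is [3, 3, 5, 5, 7, 10], requiring 5 comparisons. The merge step runs in O(n) time where n is the total number of elements.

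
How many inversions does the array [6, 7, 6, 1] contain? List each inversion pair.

Finding inversions in [6, 7, 6, 1]:

(0, 3): arr[0]=6 > arr[3]=1
(1, 2): arr[1]=7 > arr[2]=6
(1, 3): arr[1]=7 > arr[3]=1
(2, 3): arr[2]=6 > arr[3]=1

Total inversions: 4

The array has 4 inversion(s): (0,3), (1,2), (1,3), (2,3). Each pair (i,j) satisfies i < j and arr[i] > arr[j].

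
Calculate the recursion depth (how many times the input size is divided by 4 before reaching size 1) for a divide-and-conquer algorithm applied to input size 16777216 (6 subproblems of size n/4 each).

For divide and conquer with division factor 4:

Problem sizes at each level:
Level 0: 16777216
Level 1: 4194304
Level 2: 1048576
Level 3: 262144
Level 4: 65536
Level 5: 16384
Level 6: 4096
Level 7: 1024
Level 8: 256
Level 9: 64
Level 10: 16
Level 11: 4
Level 12: 1

The root is level 0 and the size-1 base case is level 12 (the tree spans levels 0 through 12, i.e. 13 levels counting the root), so the depth is the number of divisions: log_4(16777216) = 12

The recursion tree depth is log_4(16777216) = 12. At each level, the problem size is divided by 4, so it takes 12 divisions to reduce to a base case of size 1. The algorithm makes 6 recursive calls at each level.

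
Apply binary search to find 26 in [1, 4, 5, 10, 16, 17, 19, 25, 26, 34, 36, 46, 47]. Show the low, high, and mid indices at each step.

Binary search for 26 in [1, 4, 5, 10, 16, 17, 19, 25, 26, 34, 36, 46, 47]:

lo=0, hi=12, mid=6, arr[mid]=19 -> 19 < 26, search right half
lo=7, hi=12, mid=9, arr[mid]=34 -> 34 > 26, search left half
lo=7, hi=8, mid=7, arr[mid]=25 -> 25 < 26, search right half
lo=8, hi=8, mid=8, arr[mid]=26 -> Found target at index 8!

Binary search finds 26 at index 8 after 4 comparisons. The search repeatedly halves the search space by comparing with the middle element.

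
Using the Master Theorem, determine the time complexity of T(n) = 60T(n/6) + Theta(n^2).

Master Theorem for T(n) = 60T(n/6) + O(n^2):

a = 60, b = 6, c = 2
log_b(a) = log_6(60) = 2.2851

Case 1: c = 2 < log_6(60) = 2.2851
T(n) = O(n^(log_6 60))

For T(n) = 60T(n/6) + O(n^2): log_6(60) = 2.2851. This is Case 1 of the Master Theorem (c < log_b(a), work dominated by leaves), giving O(n^(log_6 60)).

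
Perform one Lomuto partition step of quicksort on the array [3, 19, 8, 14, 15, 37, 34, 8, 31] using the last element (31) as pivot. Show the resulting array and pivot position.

Lomuto partition with pivot = 31:

Initial array: [3, 19, 8, 14, 15, 37, 34, 8, 31]

arr[0]=3 <= 31: swap with position 0, array becomes [3, 19, 8, 14, 15, 37, 34, 8, 31]
arr[1]=19 <= 31: swap with position 1, array becomes [3, 19, 8, 14, 15, 37, 34, 8, 31]
arr[2]=8 <= 31: swap with position 2, array becomes [3, 19, 8, 14, 15, 37, 34, 8, 31]
arr[3]=14 <= 31: swap with position 3, array becomes [3, 19, 8, 14, 15, 37, 34, 8, 31]
arr[4]=15 <= 31: swap with position 4, array becomes [3, 19, 8, 14, 15, 37, 34, 8, 31]
arr[5]=37 > 31: no swap
arr[6]=34 > 31: no swap
arr[7]=8 <= 31: swap with position 5, array becomes [3, 19, 8, 14, 15, 8, 34, 37, 31]

Place pivot at position 6: [3, 19, 8, 14, 15, 8, 31, 37, 34]
Pivot position: 6

After partitioning with pivot 31, the array becomes [3, 19, 8, 14, 15, 8, 31, 37, 34]. The pivot is placed at index 6. All elements to the left of the pivot are <= 31, and all elements to the right are > 31.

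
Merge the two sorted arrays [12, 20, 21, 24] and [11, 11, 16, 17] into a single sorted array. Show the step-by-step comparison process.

Merging process:

Compare 12 vs 11: take 11 from right. Merged: [11]
Compare 12 vs 11: take 11 from right. Merged: [11, 11]
Compare 12 vs 16: take 12 from left. Merged: [11, 11, 12]
Compare 20 vs 16: take 16 from right. Merged: [11, 11, 12, 16]
Compare 20 vs 17: take 17 from right. Merged: [11, 11, 12, 16, 17]
Append remaining from left: [20, 21, 24]. Merged: [11, 11, 12, 16, 17, 20, 21, 24]

Final merged array: [11, 11, 12, 16, 17, 20, 21, 24]
Total comparisons: 5

The merged array is [11, 11, 12, 16, 17, 20, 21, 24], requiring 5 comparisons. The merge step runs in O(n) time where n is the total number of elements.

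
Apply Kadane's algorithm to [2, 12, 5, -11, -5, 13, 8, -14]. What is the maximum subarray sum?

Using Kadane's algorithm on [2, 12, 5, -11, -5, 13, 8, -14]:

Scanning through the array:
Position 1 (value 12): max_ending_here = 14, max_so_far = 14
Position 2 (value 5): max_ending_here = 19, max_so_far = 19
Position 3 (value -11): max_ending_here = 8, max_so_far = 19
Position 4 (value -5): max_ending_here = 3, max_so_far = 19
Position 5 (value 13): max_ending_here = 16, max_so_far = 19
Position 6 (value 8): max_ending_here = 24, max_so_far = 24
Position 7 (value -14): max_ending_here = 10, max_so_far = 24

Maximum subarray: [2, 12, 5, -11, -5, 13, 8]
Maximum sum: 24

The maximum subarray is [2, 12, 5, -11, -5, 13, 8] with sum 24. This subarray runs from index 0 to index 6.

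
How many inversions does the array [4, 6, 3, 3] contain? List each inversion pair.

Finding inversions in [4, 6, 3, 3]:

(0, 2): arr[0]=4 > arr[2]=3
(0, 3): arr[0]=4 > arr[3]=3
(1, 2): arr[1]=6 > arr[2]=3
(1, 3): arr[1]=6 > arr[3]=3

Total inversions: 4

The array has 4 inversion(s): (0,2), (0,3), (1,2), (1,3). Each pair (i,j) satisfies i < j and arr[i] > arr[j].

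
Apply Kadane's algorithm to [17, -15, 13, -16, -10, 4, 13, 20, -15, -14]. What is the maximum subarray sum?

Using Kadane's algorithm on [17, -15, 13, -16, -10, 4, 13, 20, -15, -14]:

Scanning through the array:
Position 1 (value -15): max_ending_here = 2, max_so_far = 17
Position 2 (value 13): max_ending_here = 15, max_so_far = 17
Position 3 (value -16): max_ending_here = -1, max_so_far = 17
Position 4 (value -10): max_ending_here = -10, max_so_far = 17
Position 5 (value 4): max_ending_here = 4, max_so_far = 17
Position 6 (value 13): max_ending_here = 17, max_so_far = 17
Position 7 (value 20): max_ending_here = 37, max_so_far = 37
Position 8 (value -15): max_ending_here = 22, max_so_far = 37
Position 9 (value -14): max_ending_here = 8, max_so_far = 37

Maximum subarray: [4, 13, 20]
Maximum sum: 37

The maximum subarray is [4, 13, 20] with sum 37. This subarray runs from index 5 to index 7.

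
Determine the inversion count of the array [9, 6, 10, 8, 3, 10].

Finding inversions in [9, 6, 10, 8, 3, 10]:

(0, 1): arr[0]=9 > arr[1]=6
(0, 3): arr[0]=9 > arr[3]=8
(0, 4): arr[0]=9 > arr[4]=3
(1, 4): arr[1]=6 > arr[4]=3
(2, 3): arr[2]=10 > arr[3]=8
(2, 4): arr[2]=10 > arr[4]=3
(3, 4): arr[3]=8 > arr[4]=3

Total inversions: 7

The array has 7 inversion(s): (0,1), (0,3), (0,4), (1,4), (2,3), (2,4), (3,4). Each pair (i,j) satisfies i < j and arr[i] > arr[j].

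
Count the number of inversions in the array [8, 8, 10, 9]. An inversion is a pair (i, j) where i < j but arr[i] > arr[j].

Finding inversions in [8, 8, 10, 9]:

(2, 3): arr[2]=10 > arr[3]=9

Total inversions: 1

The array has 1 inversion(s): (2,3). Each pair (i,j) satisfies i < j and arr[i] > arr[j].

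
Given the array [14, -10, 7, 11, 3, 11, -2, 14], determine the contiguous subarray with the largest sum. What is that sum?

Using Kadane's algorithm on [14, -10, 7, 11, 3, 11, -2, 14]:

Scanning through the array:
Position 1 (value -10): max_ending_here = 4, max_so_far = 14
Position 2 (value 7): max_ending_here = 11, max_so_far = 14
Position 3 (value 11): max_ending_here = 22, max_so_far = 22
Position 4 (value 3): max_ending_here = 25, max_so_far = 25
Position 5 (value 11): max_ending_here = 36, max_so_far = 36
Position 6 (value -2): max_ending_here = 34, max_so_far = 36
Position 7 (value 14): max_ending_here = 48, max_so_far = 48

Maximum subarray: [14, -10, 7, 11, 3, 11, -2, 14]
Maximum sum: 48

The maximum subarray is [14, -10, 7, 11, 3, 11, -2, 14] with sum 48. This subarray runs from index 0 to index 7.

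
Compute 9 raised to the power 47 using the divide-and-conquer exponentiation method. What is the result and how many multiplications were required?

Computing 9^47 by squaring (build up from 9^1; each line after the first costs one multiplication):

9^1 = 9
9^2 = (9^1)^2 = 9^2 = 81
9^4 = (9^2)^2 = 81^2 = 6561
9^5 = 9 * 9^4 = 9 * 6561 = 59049
9^10 = (9^5)^2 = 59049^2 = 3486784401
9^11 = 9 * 9^10 = 9 * 3486784401 = 31381059609
9^22 = (9^11)^2 = 31381059609^2 = 984770902183611232881
9^23 = 9 * 9^22 = 9 * 984770902183611232881 = 8862938119652501095929
9^46 = (9^23)^2 = 8862938119652501095929^2 = 78551672112789411833022577315290546060373041
9^47 = 9 * 9^46 = 9 * 78551672112789411833022577315290546060373041 = 706965049015104706497203195837614914543357369

Result: 706965049015104706497203195837614914543357369
Multiplications needed: 9 (9 lines after 9^1)

9^47 = 706965049015104706497203195837614914543357369. Using exponentiation by squaring, this requires 9 multiplications. The key idea: if the exponent is even, square the half-power; if odd, multiply by the base once.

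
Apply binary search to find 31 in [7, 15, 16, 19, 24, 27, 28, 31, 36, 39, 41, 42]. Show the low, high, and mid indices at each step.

Binary search for 31 in [7, 15, 16, 19, 24, 27, 28, 31, 36, 39, 41, 42]:

lo=0, hi=11, mid=5, arr[mid]=27 -> 27 < 31, search right half
lo=6, hi=11, mid=8, arr[mid]=36 -> 36 > 31, search left half
lo=6, hi=7, mid=6, arr[mid]=28 -> 28 < 31, search right half
lo=7, hi=7, mid=7, arr[mid]=31 -> Found target at index 7!

Binary search finds 31 at index 7 after 4 comparisons. The search repeatedly halves the search space by comparing with the middle element.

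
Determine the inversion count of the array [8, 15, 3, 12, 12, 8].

Finding inversions in [8, 15, 3, 12, 12, 8]:

(0, 2): arr[0]=8 > arr[2]=3
(1, 2): arr[1]=15 > arr[2]=3
(1, 3): arr[1]=15 > arr[3]=12
(1, 4): arr[1]=15 > arr[4]=12
(1, 5): arr[1]=15 > arr[5]=8
(3, 5): arr[3]=12 > arr[5]=8
(4, 5): arr[4]=12 > arr[5]=8

Total inversions: 7

The array has 7 inversion(s): (0,2), (1,2), (1,3), (1,4), (1,5), (3,5), (4,5). Each pair (i,j) satisfies i < j and arr[i] > arr[j].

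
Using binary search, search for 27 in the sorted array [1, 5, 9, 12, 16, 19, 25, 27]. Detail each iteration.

Binary search for 27 in [1, 5, 9, 12, 16, 19, 25, 27]:

lo=0, hi=7, mid=3, arr[mid]=12 -> 12 < 27, search right half
lo=4, hi=7, mid=5, arr[mid]=19 -> 19 < 27, search right half
lo=6, hi=7, mid=6, arr[mid]=25 -> 25 < 27, search right half
lo=7, hi=7, mid=7, arr[mid]=27 -> Found target at index 7!

Binary search finds 27 at index 7 after 4 comparisons. The search repeatedly halves the search space by comparing with the middle element.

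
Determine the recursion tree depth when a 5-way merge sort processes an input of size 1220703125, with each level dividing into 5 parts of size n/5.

For divide and conquer with division factor 5:

Problem sizes at each level:
Level 0: 1220703125
Level 1: 244140625
Level 2: 48828125
Level 3: 9765625
Level 4: 1953125
Level 5: 390625
Level 6: 78125
Level 7: 15625
Level 8: 3125
Level 9: 625
Level 10: 125
Level 11: 25
Level 12: 5
Level 13: 1

The root is level 0 and the size-1 base case is level 13 (the tree spans levels 0 through 13, i.e. 14 levels counting the root), so the depth is the number of divisions: log_5(1220703125) = 13

The recursion tree depth is log_5(1220703125) = 13. At each level, the problem size is divided by 5, so it takes 13 divisions to reduce to a base case of size 1. The algorithm makes 5 recursive calls at each level.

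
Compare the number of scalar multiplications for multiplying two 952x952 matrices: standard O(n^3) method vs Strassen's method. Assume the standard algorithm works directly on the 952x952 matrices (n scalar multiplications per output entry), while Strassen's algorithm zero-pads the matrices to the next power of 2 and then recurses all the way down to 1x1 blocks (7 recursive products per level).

Matrix multiplication for 952x952 matrices:

Strassen's algorithm requires power-of-2 dimensions. Pad 952x952 to 1024x1024 (next power of 2).

Standard algorithm: 952^3 = 862801408 multiplications
Strassen's algorithm: 7^(log2(1024)) = 7^10 = 282475249 multiplications
Savings: 862801408 - 282475249 = 580326159 multiplications

Standard: 862801408 multiplications (952^3). Strassen: 282475249 multiplications (7^10, after padding to 1024x1024). Strassen reduces 8 recursive multiplications to 7 at each level.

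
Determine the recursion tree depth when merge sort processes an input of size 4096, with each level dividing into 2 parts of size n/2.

For divide and conquer with division factor 2:

Problem sizes at each level:
Level 0: 4096
Level 1: 2048
Level 2: 1024
Level 3: 512
Level 4: 256
Level 5: 128
Level 6: 64
Level 7: 32
Level 8: 16
Level 9: 8
Level 10: 4
Level 11: 2
Level 12: 1

The root is level 0 and the size-1 base case is level 12 (the tree spans levels 0 through 12, i.e. 13 levels counting the root), so the depth is the number of divisions: log_2(4096) = 12

The recursion tree depth is log_2(4096) = 12. At each level, the problem size is divided by 2, so it takes 12 divisions to reduce to a base case of size 1. The algorithm makes 2 recursive calls at each level.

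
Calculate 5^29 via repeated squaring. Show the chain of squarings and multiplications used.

Computing 5^29 by squaring (build up from 5^1; each line after the first costs one multiplication):

5^1 = 5
5^2 = (5^1)^2 = 5^2 = 25
5^3 = 5 * 5^2 = 5 * 25 = 125
5^6 = (5^3)^2 = 125^2 = 15625
5^7 = 5 * 5^6 = 5 * 15625 = 78125
5^14 = (5^7)^2 = 78125^2 = 6103515625
5^28 = (5^14)^2 = 6103515625^2 = 37252902984619140625
5^29 = 5 * 5^28 = 5 * 37252902984619140625 = 186264514923095703125

Result: 186264514923095703125
Multiplications needed: 7 (7 lines after 5^1)

5^29 = 186264514923095703125. Using exponentiation by squaring, this requires 7 multiplications. The key idea: if the exponent is even, square the half-power; if odd, multiply by the base once.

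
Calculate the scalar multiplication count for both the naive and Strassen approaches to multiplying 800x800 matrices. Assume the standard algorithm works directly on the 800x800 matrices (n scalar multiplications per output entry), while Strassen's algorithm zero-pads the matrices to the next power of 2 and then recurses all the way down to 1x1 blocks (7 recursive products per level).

Matrix multiplication for 800x800 matrices:

Strassen's algorithm requires power-of-2 dimensions. Pad 800x800 to 1024x1024 (next power of 2).

Standard algorithm: 800^3 = 512000000 multiplications
Strassen's algorithm: 7^(log2(1024)) = 7^10 = 282475249 multiplications
Savings: 512000000 - 282475249 = 229524751 multiplications

Standard: 512000000 multiplications (800^3). Strassen: 282475249 multiplications (7^10, after padding to 1024x1024). Strassen reduces 8 recursive multiplications to 7 at each level.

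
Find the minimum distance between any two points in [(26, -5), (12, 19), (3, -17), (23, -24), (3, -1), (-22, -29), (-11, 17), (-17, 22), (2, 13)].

Computing all pairwise distances among 9 points:

d((26, -5), (12, 19)) = 27.7849
d((26, -5), (3, -17)) = 25.9422
d((26, -5), (23, -24)) = 19.2354
d((26, -5), (3, -1)) = 23.3452
d((26, -5), (-22, -29)) = 53.6656
d((26, -5), (-11, 17)) = 43.0465
d((26, -5), (-17, 22)) = 50.774
d((26, -5), (2, 13)) = 30.0
d((12, 19), (3, -17)) = 37.108
d((12, 19), (23, -24)) = 44.3847
d((12, 19), (3, -1)) = 21.9317
d((12, 19), (-22, -29)) = 58.8218
d((12, 19), (-11, 17)) = 23.0868
d((12, 19), (-17, 22)) = 29.1548
d((12, 19), (2, 13)) = 11.6619
d((3, -17), (23, -24)) = 21.1896
d((3, -17), (3, -1)) = 16.0
d((3, -17), (-22, -29)) = 27.7308
d((3, -17), (-11, 17)) = 36.7696
d((3, -17), (-17, 22)) = 43.8292
d((3, -17), (2, 13)) = 30.0167
d((23, -24), (3, -1)) = 30.4795
d((23, -24), (-22, -29)) = 45.2769
d((23, -24), (-11, 17)) = 53.2635
d((23, -24), (-17, 22)) = 60.959
d((23, -24), (2, 13)) = 42.5441
d((3, -1), (-22, -29)) = 37.5366
d((3, -1), (-11, 17)) = 22.8035
d((3, -1), (-17, 22)) = 30.4795
d((3, -1), (2, 13)) = 14.0357
d((-22, -29), (-11, 17)) = 47.2969
d((-22, -29), (-17, 22)) = 51.2445
d((-22, -29), (2, 13)) = 48.3735
d((-11, 17), (-17, 22)) = 7.8102 <-- minimum
d((-11, 17), (2, 13)) = 13.6015
d((-17, 22), (2, 13)) = 21.0238

Closest pair: (-11, 17) and (-17, 22) with distance 7.8102

The closest pair is (-11, 17) and (-17, 22) with Euclidean distance 7.8102. For 9 points, brute-force pairwise comparison is shown above. For large n, the divide-and-conquer algorithm (sort by x, recurse on halves, check the dividing strip) achieves O(n log n).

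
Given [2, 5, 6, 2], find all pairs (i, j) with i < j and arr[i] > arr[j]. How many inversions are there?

Finding inversions in [2, 5, 6, 2]:

(1, 3): arr[1]=5 > arr[3]=2
(2, 3): arr[2]=6 > arr[3]=2

Total inversions: 2

The array has 2 inversion(s): (1,3), (2,3). Each pair (i,j) satisfies i < j and arr[i] > arr[j].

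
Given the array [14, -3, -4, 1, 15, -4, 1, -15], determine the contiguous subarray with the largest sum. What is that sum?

Using Kadane's algorithm on [14, -3, -4, 1, 15, -4, 1, -15]:

Scanning through the array:
Position 1 (value -3): max_ending_here = 11, max_so_far = 14
Position 2 (value -4): max_ending_here = 7, max_so_far = 14
Position 3 (value 1): max_ending_here = 8, max_so_far = 14
Position 4 (value 15): max_ending_here = 23, max_so_far = 23
Position 5 (value -4): max_ending_here = 19, max_so_far = 23
Position 6 (value 1): max_ending_here = 20, max_so_far = 23
Position 7 (value -15): max_ending_here = 5, max_so_far = 23

Maximum subarray: [14, -3, -4, 1, 15]
Maximum sum: 23

The maximum subarray is [14, -3, -4, 1, 15] with sum 23. This subarray runs from index 0 to index 4.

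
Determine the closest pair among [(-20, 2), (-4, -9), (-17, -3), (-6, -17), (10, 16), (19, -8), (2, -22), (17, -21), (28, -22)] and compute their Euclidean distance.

Computing all pairwise distances among 9 points:

d((-20, 2), (-4, -9)) = 19.4165
d((-20, 2), (-17, -3)) = 5.831 <-- minimum
d((-20, 2), (-6, -17)) = 23.6008
d((-20, 2), (10, 16)) = 33.1059
d((-20, 2), (19, -8)) = 40.2616
d((-20, 2), (2, -22)) = 32.5576
d((-20, 2), (17, -21)) = 43.566
d((-20, 2), (28, -22)) = 53.6656
d((-4, -9), (-17, -3)) = 14.3178
d((-4, -9), (-6, -17)) = 8.2462
d((-4, -9), (10, 16)) = 28.6531
d((-4, -9), (19, -8)) = 23.0217
d((-4, -9), (2, -22)) = 14.3178
d((-4, -9), (17, -21)) = 24.1868
d((-4, -9), (28, -22)) = 34.5398
d((-17, -3), (-6, -17)) = 17.8045
d((-17, -3), (10, 16)) = 33.0151
d((-17, -3), (19, -8)) = 36.3456
d((-17, -3), (2, -22)) = 26.8701
d((-17, -3), (17, -21)) = 38.4708
d((-17, -3), (28, -22)) = 48.8467
d((-6, -17), (10, 16)) = 36.6742
d((-6, -17), (19, -8)) = 26.5707
d((-6, -17), (2, -22)) = 9.434
d((-6, -17), (17, -21)) = 23.3452
d((-6, -17), (28, -22)) = 34.3657
d((10, 16), (19, -8)) = 25.632
d((10, 16), (2, -22)) = 38.833
d((10, 16), (17, -21)) = 37.6563
d((10, 16), (28, -22)) = 42.0476
d((19, -8), (2, -22)) = 22.0227
d((19, -8), (17, -21)) = 13.1529
d((19, -8), (28, -22)) = 16.6433
d((2, -22), (17, -21)) = 15.0333
d((2, -22), (28, -22)) = 26.0
d((17, -21), (28, -22)) = 11.0454

Closest pair: (-20, 2) and (-17, -3) with distance 5.831

The closest pair is (-20, 2) and (-17, -3) with Euclidean distance 5.831. For 9 points, brute-force pairwise comparison is shown above. For large n, the divide-and-conquer algorithm (sort by x, recurse on halves, check the dividing strip) achieves O(n log n).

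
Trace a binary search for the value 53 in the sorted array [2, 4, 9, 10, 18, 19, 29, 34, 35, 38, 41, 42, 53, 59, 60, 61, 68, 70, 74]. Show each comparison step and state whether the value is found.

Binary search for 53 in [2, 4, 9, 10, 18, 19, 29, 34, 35, 38, 41, 42, 53, 59, 60, 61, 68, 70, 74]:

lo=0, hi=18, mid=9, arr[mid]=38 -> 38 < 53, search right half
lo=10, hi=18, mid=14, arr[mid]=60 -> 60 > 53, search left half
lo=10, hi=13, mid=11, arr[mid]=42 -> 42 < 53, search right half
lo=12, hi=13, mid=12, arr[mid]=53 -> Found target at index 12!

Binary search finds 53 at index 12 after 4 comparisons. The search repeatedly halves the search space by comparing with the middle element.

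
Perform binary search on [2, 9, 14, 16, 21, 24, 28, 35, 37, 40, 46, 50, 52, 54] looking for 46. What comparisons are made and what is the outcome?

Binary search for 46 in [2, 9, 14, 16, 21, 24, 28, 35, 37, 40, 46, 50, 52, 54]:

lo=0, hi=13, mid=6, arr[mid]=28 -> 28 < 46, search right half
lo=7, hi=13, mid=10, arr[mid]=46 -> Found target at index 10!

Binary search finds 46 at index 10 after 2 comparisons. The search repeatedly halves the search space by comparing with the middle element.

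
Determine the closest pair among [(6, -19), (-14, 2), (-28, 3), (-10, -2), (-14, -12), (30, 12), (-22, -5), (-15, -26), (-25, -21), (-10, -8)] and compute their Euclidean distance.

Computing all pairwise distances among 10 points:

d((6, -19), (-14, 2)) = 29.0
d((6, -19), (-28, 3)) = 40.4969
d((6, -19), (-10, -2)) = 23.3452
d((6, -19), (-14, -12)) = 21.1896
d((6, -19), (30, 12)) = 39.2046
d((6, -19), (-22, -5)) = 31.305
d((6, -19), (-15, -26)) = 22.1359
d((6, -19), (-25, -21)) = 31.0644
d((6, -19), (-10, -8)) = 19.4165
d((-14, 2), (-28, 3)) = 14.0357
d((-14, 2), (-10, -2)) = 5.6569 <-- minimum
d((-14, 2), (-14, -12)) = 14.0
d((-14, 2), (30, 12)) = 45.1221
d((-14, 2), (-22, -5)) = 10.6301
d((-14, 2), (-15, -26)) = 28.0179
d((-14, 2), (-25, -21)) = 25.4951
d((-14, 2), (-10, -8)) = 10.7703
d((-28, 3), (-10, -2)) = 18.6815
d((-28, 3), (-14, -12)) = 20.5183
d((-28, 3), (30, 12)) = 58.6941
d((-28, 3), (-22, -5)) = 10.0
d((-28, 3), (-15, -26)) = 31.7805
d((-28, 3), (-25, -21)) = 24.1868
d((-28, 3), (-10, -8)) = 21.095
d((-10, -2), (-14, -12)) = 10.7703
d((-10, -2), (30, 12)) = 42.3792
d((-10, -2), (-22, -5)) = 12.3693
d((-10, -2), (-15, -26)) = 24.5153
d((-10, -2), (-25, -21)) = 24.2074
d((-10, -2), (-10, -8)) = 6.0
d((-14, -12), (30, 12)) = 50.1199
d((-14, -12), (-22, -5)) = 10.6301
d((-14, -12), (-15, -26)) = 14.0357
d((-14, -12), (-25, -21)) = 14.2127
d((-14, -12), (-10, -8)) = 5.6569 <-- minimum
d((30, 12), (-22, -5)) = 54.7083
d((30, 12), (-15, -26)) = 58.8982
d((30, 12), (-25, -21)) = 64.1405
d((30, 12), (-10, -8)) = 44.7214
d((-22, -5), (-15, -26)) = 22.1359
d((-22, -5), (-25, -21)) = 16.2788
d((-22, -5), (-10, -8)) = 12.3693
d((-15, -26), (-25, -21)) = 11.1803
d((-15, -26), (-10, -8)) = 18.6815
d((-25, -21), (-10, -8)) = 19.8494

Minimum distance: 5.6569 (tie among 2 pairs: (-14, 2) and (-10, -2); (-14, -12) and (-10, -8))

The minimum Euclidean distance is 5.6569. There is a tie: 2 pairs achieve this minimum — (-14, 2) and (-10, -2); (-14, -12) and (-10, -8). Any of these is a valid closest pair. For 10 points, brute-force pairwise comparison is shown above. For large n, the divide-and-conquer algorithm (sort by x, recurse on halves, check the dividing strip) achieves O(n log n).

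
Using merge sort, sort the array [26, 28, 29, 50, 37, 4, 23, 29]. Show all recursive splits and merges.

Merge sort trace:

Split: [26, 28, 29, 50, 37, 4, 23, 29] -> [26, 28, 29, 50] and [37, 4, 23, 29]
  Split: [26, 28, 29, 50] -> [26, 28] and [29, 50]
    Split: [26, 28] -> [26] and [28]
    Merge: [26] + [28] -> [26, 28]
    Split: [29, 50] -> [29] and [50]
    Merge: [29] + [50] -> [29, 50]
  Merge: [26, 28] + [29, 50] -> [26, 28, 29, 50]
  Split: [37, 4, 23, 29] -> [37, 4] and [23, 29]
    Split: [37, 4] -> [37] and [4]
    Merge: [37] + [4] -> [4, 37]
    Split: [23, 29] -> [23] and [29]
    Merge: [23] + [29] -> [23, 29]
  Merge: [4, 37] + [23, 29] -> [4, 23, 29, 37]
Merge: [26, 28, 29, 50] + [4, 23, 29, 37] -> [4, 23, 26, 28, 29, 29, 37, 50]

Final sorted array: [4, 23, 26, 28, 29, 29, 37, 50]

The merge sort proceeds by recursively splitting the array and merging sorted halves.
After all merges, the sorted array is [4, 23, 26, 28, 29, 29, 37, 50].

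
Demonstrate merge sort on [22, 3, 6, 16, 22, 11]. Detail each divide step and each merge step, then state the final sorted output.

Merge sort trace:

Split: [22, 3, 6, 16, 22, 11] -> [22, 3, 6] and [16, 22, 11]
  Split: [22, 3, 6] -> [22] and [3, 6]
    Split: [3, 6] -> [3] and [6]
    Merge: [3] + [6] -> [3, 6]
  Merge: [22] + [3, 6] -> [3, 6, 22]
  Split: [16, 22, 11] -> [16] and [22, 11]
    Split: [22, 11] -> [22] and [11]
    Merge: [22] + [11] -> [11, 22]
  Merge: [16] + [11, 22] -> [11, 16, 22]
Merge: [3, 6, 22] + [11, 16, 22] -> [3, 6, 11, 16, 22, 22]

Final sorted array: [3, 6, 11, 16, 22, 22]

The merge sort proceeds by recursively splitting the array and merging sorted halves.
After all merges, the sorted array is [3, 6, 11, 16, 22, 22].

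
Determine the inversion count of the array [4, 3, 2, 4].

Finding inversions in [4, 3, 2, 4]:

(0, 1): arr[0]=4 > arr[1]=3
(0, 2): arr[0]=4 > arr[2]=2
(1, 2): arr[1]=3 > arr[2]=2

Total inversions: 3

The array has 3 inversion(s): (0,1), (0,2), (1,2). Each pair (i,j) satisfies i < j and arr[i] > arr[j].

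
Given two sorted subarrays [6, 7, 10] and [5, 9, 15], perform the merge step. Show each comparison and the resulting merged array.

Merging process:

Compare 6 vs 5: take 5 from right. Merged: [5]
Compare 6 vs 9: take 6 from left. Merged: [5, 6]
Compare 7 vs 9: take 7 from left. Merged: [5, 6, 7]
Compare 10 vs 9: take 9 from right. Merged: [5, 6, 7, 9]
Compare 10 vs 15: take 10 from left. Merged: [5, 6, 7, 9, 10]
Append remaining from right: [15]. Merged: [5, 6, 7, 9, 10, 15]

Final merged array: [5, 6, 7, 9, 10, 15]
Total comparisons: 5

The merged array is [5, 6, 7, 9, 10, 15], requiring 5 comparisons. The merge step runs in O(n) time where n is the total number of elements.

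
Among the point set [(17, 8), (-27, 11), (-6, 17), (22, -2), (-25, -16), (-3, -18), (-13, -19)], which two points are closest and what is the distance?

Computing all pairwise distances among 7 points:

d((17, 8), (-27, 11)) = 44.1022
d((17, 8), (-6, 17)) = 24.6982
d((17, 8), (22, -2)) = 11.1803
d((17, 8), (-25, -16)) = 48.3735
d((17, 8), (-3, -18)) = 32.8024
d((17, 8), (-13, -19)) = 40.3609
d((-27, 11), (-6, 17)) = 21.8403
d((-27, 11), (22, -2)) = 50.6952
d((-27, 11), (-25, -16)) = 27.074
d((-27, 11), (-3, -18)) = 37.6431
d((-27, 11), (-13, -19)) = 33.1059
d((-6, 17), (22, -2)) = 33.8378
d((-6, 17), (-25, -16)) = 38.0789
d((-6, 17), (-3, -18)) = 35.1283
d((-6, 17), (-13, -19)) = 36.6742
d((22, -2), (-25, -16)) = 49.0408
d((22, -2), (-3, -18)) = 29.6816
d((22, -2), (-13, -19)) = 38.9102
d((-25, -16), (-3, -18)) = 22.0907
d((-25, -16), (-13, -19)) = 12.3693
d((-3, -18), (-13, -19)) = 10.0499 <-- minimum

Closest pair: (-3, -18) and (-13, -19) with distance 10.0499

The closest pair is (-3, -18) and (-13, -19) with Euclidean distance 10.0499. For 7 points, brute-force pairwise comparison is shown above. For large n, the divide-and-conquer algorithm (sort by x, recurse on halves, check the dividing strip) achieves O(n log n).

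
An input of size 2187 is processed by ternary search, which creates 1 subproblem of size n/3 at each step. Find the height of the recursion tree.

For divide and conquer with division factor 3:

Problem sizes at each level:
Level 0: 2187
Level 1: 729
Level 2: 243
Level 3: 81
Level 4: 27
Level 5: 9
Level 6: 3
Level 7: 1

The root is level 0 and the size-1 base case is level 7 (the tree spans levels 0 through 7, i.e. 8 levels counting the root), so the depth is the number of divisions: log_3(2187) = 7

The recursion tree depth is log_3(2187) = 7. At each level, the problem size is divided by 3, so it takes 7 divisions to reduce to a base case of size 1. The algorithm makes 1 recursive call at each level.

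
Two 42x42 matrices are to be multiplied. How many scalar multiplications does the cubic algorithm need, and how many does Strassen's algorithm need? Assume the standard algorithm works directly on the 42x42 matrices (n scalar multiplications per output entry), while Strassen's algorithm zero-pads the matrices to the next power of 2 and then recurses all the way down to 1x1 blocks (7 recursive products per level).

Matrix multiplication for 42x42 matrices:

Strassen's algorithm requires power-of-2 dimensions. Pad 42x42 to 64x64 (next power of 2).

Standard algorithm: 42^3 = 74088 multiplications
Strassen's algorithm: 7^(log2(64)) = 7^6 = 117649 multiplications
Difference: 74088 - 117649 = -43561 (Strassen uses MORE here due to padding overhead — for small or just-over-power-of-2 n, padding can outweigh the per-level savings)

Standard: 74088 multiplications (42^3). Strassen: 117649 multiplications (7^6, after padding to 64x64). Strassen reduces 8 recursive multiplications to 7 at each level.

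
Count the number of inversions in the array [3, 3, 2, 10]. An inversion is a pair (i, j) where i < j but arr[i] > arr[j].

Finding inversions in [3, 3, 2, 10]:

(0, 2): arr[0]=3 > arr[2]=2
(1, 2): arr[1]=3 > arr[2]=2

Total inversions: 2

The array has 2 inversion(s): (0,2), (1,2). Each pair (i,j) satisfies i < j and arr[i] > arr[j].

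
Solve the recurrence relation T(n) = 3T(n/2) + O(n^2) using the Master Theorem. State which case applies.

Master Theorem for T(n) = 3T(n/2) + O(n^2):

a = 3, b = 2, c = 2
log_b(a) = log_2(3) = 1.5850

Case 3: c = 2 > log_2(3) = 1.5850
T(n) = O(n^2) = O(n^2)

For T(n) = 3T(n/2) + O(n^2): log_2(3) = 1.5850. This is Case 3 of the Master Theorem (c > log_b(a), work dominated by root), giving O(n^2).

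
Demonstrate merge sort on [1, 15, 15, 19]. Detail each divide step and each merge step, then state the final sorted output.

Merge sort trace:

Split: [1, 15, 15, 19] -> [1, 15] and [15, 19]
  Split: [1, 15] -> [1] and [15]
  Merge: [1] + [15] -> [1, 15]
  Split: [15, 19] -> [15] and [19]
  Merge: [15] + [19] -> [15, 19]
Merge: [1, 15] + [15, 19] -> [1, 15, 15, 19]

Final sorted array: [1, 15, 15, 19]

The merge sort proceeds by recursively splitting the array and merging sorted halves.
After all merges, the sorted array is [1, 15, 15, 19].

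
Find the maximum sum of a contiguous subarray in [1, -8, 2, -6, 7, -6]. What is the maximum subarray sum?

Using Kadane's algorithm on [1, -8, 2, -6, 7, -6]:

Scanning through the array:
Position 1 (value -8): max_ending_here = -7, max_so_far = 1
Position 2 (value 2): max_ending_here = 2, max_so_far = 2
Position 3 (value -6): max_ending_here = -4, max_so_far = 2
Position 4 (value 7): max_ending_here = 7, max_so_far = 7
Position 5 (value -6): max_ending_here = 1, max_so_far = 7

Maximum subarray: [7]
Maximum sum: 7

The maximum subarray is [7] with sum 7. This subarray runs from index 4 to index 4.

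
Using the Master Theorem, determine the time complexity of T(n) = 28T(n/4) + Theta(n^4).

Master Theorem for T(n) = 28T(n/4) + O(n^4):

a = 28, b = 4, c = 4
log_b(a) = log_4(28) = 2.4037

Case 3: c = 4 > log_4(28) = 2.4037
T(n) = O(n^4) = O(n^4)

For T(n) = 28T(n/4) + O(n^4): log_4(28) = 2.4037. This is Case 3 of the Master Theorem (c > log_b(a), work dominated by root), giving O(n^4).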